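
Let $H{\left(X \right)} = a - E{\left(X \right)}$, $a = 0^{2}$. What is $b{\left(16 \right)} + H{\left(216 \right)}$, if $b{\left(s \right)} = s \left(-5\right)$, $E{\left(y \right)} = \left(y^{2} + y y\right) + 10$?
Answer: $-93402$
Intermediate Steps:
$a = 0$
$E{\left(y \right)} = 10 + 2 y^{2}$ ($E{\left(y \right)} = \left(y^{2} + y^{2}\right) + 10 = 2 y^{2} + 10 = 10 + 2 y^{2}$)
$H{\left(X \right)} = -10 - 2 X^{2}$ ($H{\left(X \right)} = 0 - \left(10 + 2 X^{2}\right) = -10 - 2 X^{2}$)
$b{\left(s \right)} = - 5 s$
$b{\left(16 \right)} + H{\left(216 \right)} = \left(-5\right) 16 - \left(10 + 2 \cdot 216^{2}\right) = -80 - 93322 = -93402$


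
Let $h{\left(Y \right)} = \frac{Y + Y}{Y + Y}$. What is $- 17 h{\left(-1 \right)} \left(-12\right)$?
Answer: $204$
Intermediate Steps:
$h{\left(Y \right)} = 1$ ($h{\left(Y \right)} = \frac{2 Y}{2 Y} = 2 Y \frac{1}{2 Y} = 1$)
$- 17 h{\left(-1 \right)} \left(-12\right) = \left(-17\right) 1 \left(-12\right) = \left(-17\right) \left(-12\right) = 204$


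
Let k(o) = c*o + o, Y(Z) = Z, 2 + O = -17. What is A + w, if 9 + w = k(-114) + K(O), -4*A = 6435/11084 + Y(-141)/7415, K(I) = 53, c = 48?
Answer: -1821986633161/328751440 ≈ -5542.1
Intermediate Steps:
O = -19 (O = -2 - 17 = -19)
k(o) = 49*o (k(o) = 48*o + o = 49*o)
A = -46152681/328751440 (A = -(6435/11084 - 141/7415)/4 = -¼*46152681/82187860 = -46152681/328751440 ≈ -0.14039)
w = -5542 (w = -9 + (49*(-114) + 53) = -9 + (-5586 + 53) = -9 - 5533 = -5542)
A + w = -46152681/328751440 - 5542 = -1821986633161/328751440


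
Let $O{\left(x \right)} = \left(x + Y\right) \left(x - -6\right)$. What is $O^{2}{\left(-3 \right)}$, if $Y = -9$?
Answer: $1296$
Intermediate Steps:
$O{\left(x \right)} = \left(-9 + x\right) \left(6 + x\right)$ ($O{\left(x \right)} = \left(x - 9\right) \left(x - -6\right) = \left(-9 + x\right) \left(x + 6\right) = \left(-9 + x\right) \left(6 + x\right)$)
$O^{2}{\left(-3 \right)} = \left(-54 + \left(-3\right)^{2} - -9\right)^{2} = \left(-54 + 9 + 9\right)^{2} = \left(-36\right)^{2} = 1296$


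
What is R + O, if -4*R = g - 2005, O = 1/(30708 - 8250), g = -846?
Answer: 32013881/44916 ≈ 712.75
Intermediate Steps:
O = 1/22458 ≈ 4.4528e-5
R = 2851/4 (R = -(-846 - 2005)/4 = -1/4*(-2851) = 2851/4 ≈ 712.75)
R + O = 2851/4 + 1/22458 = 32013881/44916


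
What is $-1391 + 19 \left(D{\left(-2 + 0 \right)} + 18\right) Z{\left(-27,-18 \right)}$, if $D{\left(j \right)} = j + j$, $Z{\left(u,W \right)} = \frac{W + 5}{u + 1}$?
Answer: $-1258$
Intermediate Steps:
$Z{\left(u,W \right)} = \frac{5 + W}{1 + u}$
$D{\left(j \right)} = 2 j$
$-1391 + 19 \left(D{\left(-2 + 0 \right)} + 18\right) Z{\left(-27,-18 \right)} = -1391 + 19 \left(2 \left(-2 + 0\right) + 18\right) \frac{5 - 18}{1 - 27} = -1391 + 19 \left(2 \left(-2\right) + 18\right) \frac{1}{-26} \left(-13\right) = -1391 + 19 \left(-4 + 18\right) \left(\left(- \frac{1}{26}\right) \left(-13\right)\right) = -1391 + 19 \cdot 14 \cdot \frac{1}{2} = -1391 + 266 \cdot \frac{1}{2} = -1391 + 133 = -1258$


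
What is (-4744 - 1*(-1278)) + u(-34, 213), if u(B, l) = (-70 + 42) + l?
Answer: -3281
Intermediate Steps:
u(B, l) = -28 + l
(-4744 - 1*(-1278)) + u(-34, 213) = (-4744 - 1*(-1278)) + (-28 + 213) = (-4744 + 1278) + 185 = -3466 + 185 = -3281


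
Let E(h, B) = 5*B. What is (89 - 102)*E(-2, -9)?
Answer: 585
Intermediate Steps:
(89 - 102)*E(-2, -9) = (89 - 102)*(5*(-9)) = -13*(-45) = 585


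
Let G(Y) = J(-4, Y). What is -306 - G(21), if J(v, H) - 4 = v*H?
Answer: -226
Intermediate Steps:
J(v, H) = 4 + H*v (J(v, H) = 4 + v*H = 4 + H*v)
G(Y) = 4 - 4*Y (G(Y) = 4 + Y*(-4) = 4 - 4*Y)
-306 - G(21) = -306 - (4 - 4*21) = -306 - (4 - 84) = -306 - 1*(-80) = -306 + 80 = -226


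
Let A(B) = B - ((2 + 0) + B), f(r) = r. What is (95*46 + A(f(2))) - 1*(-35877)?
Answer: 40245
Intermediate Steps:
A(B) = -2 (A(B) = B - (2 + B) = B + (-2 - B) = -2)
(95*46 + A(f(2))) - 1*(-35877) = (95*46 - 2) - 1*(-35877) = (4370 - 2) + 35877 = 4368 + 35877 = 40245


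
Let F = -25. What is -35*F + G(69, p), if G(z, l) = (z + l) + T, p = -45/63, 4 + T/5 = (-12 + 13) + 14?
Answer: 6988/7 ≈ 998.29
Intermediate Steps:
T = 55 (T = -20 + 5*((-12 + 13) + 14) = -20 + 5*(1 + 14) = -20 + 5*15 = -20 + 75 = 55)
p = -5/7 (p = -45*1/63 = -5/7 ≈ -0.71429)
G(z, l) = 55 + l + z (G(z, l) = (z + l) + 55 = (l + z) + 55 = 55 + l + z)
-35*F + G(69, p) = -35*(-25) + (55 - 5/7 + 69) = 875 + 863/7 = 6988/7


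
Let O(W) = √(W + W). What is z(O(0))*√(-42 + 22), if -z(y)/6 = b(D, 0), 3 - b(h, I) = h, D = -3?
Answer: -72*I*√5 ≈ -161.0*I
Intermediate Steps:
O(W) = √2*√W (O(W) = √(2*W) = √2*√W)
b(h, I) = 3 - h
z(y) = -36 (z(y) = -6*(3 - 1*(-3)) = -6*(3 + 3) = -6*6 = -36)
z(O(0))*√(-42 + 22) = -36*√(-42 + 22) = -72*I*√5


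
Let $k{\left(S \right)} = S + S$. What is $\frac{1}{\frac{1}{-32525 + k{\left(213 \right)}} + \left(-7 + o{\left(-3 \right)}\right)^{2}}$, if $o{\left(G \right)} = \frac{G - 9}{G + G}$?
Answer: $\frac{32099}{802474} \approx 0.04$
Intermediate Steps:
$o{\left(G \right)} = \frac{-9 + G}{2 G}$
$k{\left(S \right)} = 2 S$
$\frac{1}{\frac{1}{-32525 + k{\left(213 \right)}} + \left(-7 + o{\left(-3 \right)}\right)^{2}} = \frac{1}{\frac{1}{-32525 + 2 \cdot 213} + \left(-7 + \frac{-9 - 3}{2 \left(-3\right)}\right)^{2}} = \frac{1}{\frac{1}{-32525 + 426} + \left(-7 + \frac{1}{2} \left(- \frac{1}{3}\right) \left(-12\right)\right)^{2}} = \frac{1}{\frac{1}{-32099} + \left(-7 + 2\right)^{2}} = \frac{1}{- \frac{1}{32099} + \left(-5\right)^{2}} = \frac{1}{- \frac{1}{32099} + 25} = \frac{1}{\frac{802474}{32099}} = \frac{32099}{802474}$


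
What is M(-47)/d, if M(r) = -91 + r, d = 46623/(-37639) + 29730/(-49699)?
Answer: 86048550406/1145374649 ≈ 75.127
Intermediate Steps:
d = -3436123947/1870620661 (d = 46623*(-1/37639) + 29730*(-1/49699) = -46623/37639 - 29730/49699 = -3436123947/1870620661 ≈ -1.8369)
M(-47)/d = (-91 - 47)/(-3436123947/1870620661) = -138*(-1870620661/3436123947) = 86048550406/1145374649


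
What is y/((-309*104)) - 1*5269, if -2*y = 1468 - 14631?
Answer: -338662331/64272 ≈ -5269.2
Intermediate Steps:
y = 13163/2 (y = -(1468 - 14631)/2 = -½*(-13163) = 13163/2 ≈ 6581.5)
y/((-309*104)) - 1*5269 = 13163/(2*((-309*104))) - 1*5269 = (13163/2)/(-32136) - 5269 = (13163/2)*(-1/32136) - 5269 = -13163/64272 - 5269 = -338662331/64272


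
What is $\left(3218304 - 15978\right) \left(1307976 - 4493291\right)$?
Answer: $-10200417042690$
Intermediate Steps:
$\left(3218304 - 15978\right) \left(1307976 - 4493291\right) = \left(3218304 - 15978\right) \left(-3185315\right) = 3202326 \left(-3185315\right) = -10200417042690$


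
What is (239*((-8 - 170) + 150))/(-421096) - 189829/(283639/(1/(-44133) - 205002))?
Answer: 180802854697477361233/1317803086791438 ≈ 1.3720e+5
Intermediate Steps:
(239*((-8 - 170) + 150))/(-421096) - 189829/(283639/(1/(-44133) - 205002)) = (239*(-178 + 150))*(-1/421096) - 189829/(283639/(-1/44133 - 205002)) = (239*(-28))*(-1/421096) - 189829/(283639/(-9047353267/44133)) = -6692*(-1/421096) - 189829/(283639*(-44133/9047353267)) = 1673/105274 - 189829/(-12517839987/9047353267) = 1673/105274 - 189829*(-9047353267/12517839987) = 1673/105274 + 1717450023321343/12517839987 = 180802854697477361233/1317803086791438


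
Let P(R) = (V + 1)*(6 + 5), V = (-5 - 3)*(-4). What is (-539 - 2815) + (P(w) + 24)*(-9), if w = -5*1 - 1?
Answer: -6837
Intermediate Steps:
V = 32 (V = -8*(-4) = 32)
w = -6 (w = -5 - 1 = -6)
P(R) = 363 (P(R) = (32 + 1)*(6 + 5) = 33*11 = 363)
(-539 - 2815) + (P(w) + 24)*(-9) = (-539 - 2815) + (363 + 24)*(-9) = -3354 + 387*(-9) = -3354 - 3483 = -6837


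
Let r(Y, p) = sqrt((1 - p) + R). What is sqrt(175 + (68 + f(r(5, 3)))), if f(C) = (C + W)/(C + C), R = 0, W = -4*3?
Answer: sqrt(974 + 12*I*sqrt(2))/2 ≈ 15.605 + 0.13594*I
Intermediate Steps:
W = -12
r(Y, p) = sqrt(1 - p) (r(Y, p) = sqrt((1 - p) + 0) = sqrt(1 - p))
f(C) = (-12 + C)/(2*C) (f(C) = (C - 12)/(C + C) = (-12 + C)/((2*C)) = (-12 + C)*(1/(2*C)) = (-12 + C)/(2*C))
sqrt(175 + (68 + f(r(5, 3)))) = sqrt(175 + (68 + (-12 + sqrt(1 - 1*3))/(2*(sqrt(1 - 1*3))))) = sqrt(175 + (68 + (-12 + sqrt(1 - 3))/(2*(sqrt(1 - 3))))) = sqrt(175 + (68 + (-12 + sqrt(-2))/(2*(sqrt(-2))))) = sqrt(175 + (68 + (-12 + I*sqrt(2))/(2*((I*sqrt(2)))))) = sqrt(175 + (68 + (-I*sqrt(2)/2)*(-12 + I*sqrt(2))/2)) = sqrt(175 + (68 - I*sqrt(2)*(-12 + I*sqrt(2))/4)) = sqrt(243 - I*sqrt(2)*(-12 + I*sqrt(2))/4)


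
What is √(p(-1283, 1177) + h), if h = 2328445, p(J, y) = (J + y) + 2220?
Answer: 3*√258951 ≈ 1526.6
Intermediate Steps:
p(J, y) = 2220 + J + y
√(p(-1283, 1177) + h) = √((2220 - 1283 + 1177) + 2328445) = √(2114 + 2328445) = √2330559 = 3*√258951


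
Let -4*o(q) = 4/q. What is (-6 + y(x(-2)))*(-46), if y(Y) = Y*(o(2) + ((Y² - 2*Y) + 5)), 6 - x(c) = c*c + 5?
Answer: 2967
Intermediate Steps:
o(q) = -1/q
x(c) = 1 - c² (x(c) = 6 - (c*c + 5) = 6 - (c² + 5) = 6 - (5 + c²) = 6 + (-5 - c²) = 1 - c²)
y(Y) = Y*(9/2 + Y² - 2*Y) (y(Y) = Y*(-1/2 + ((Y² - 2*Y) + 5)) = Y*(-1*½ + (5 + Y² - 2*Y)) = Y*(-½ + (5 + Y² - 2*Y)) = Y*(9/2 + Y² - 2*Y))
(-6 + y(x(-2)))*(-46) = (-6 + (1 - 1*(-2)²)*(9 - 4*(1 - 1*(-2)²) + 2*(1 - 1*(-2)²)²)/2)*(-46) = (-6 + (1 - 1*4)*(9 - 4*(1 - 1*4) + 2*(1 - 1*4)²)/2)*(-46) = (-6 + (1 - 4)*(9 - 4*(1 - 4) + 2*(1 - 4)²)/2)*(-46) = (-6 + (½)*(-3)*(9 - 4*(-3) + 2*(-3)²))*(-46) = (-6 + (½)*(-3)*(9 + 12 + 2*9))*(-46) = (-6 + (½)*(-3)*(9 + 12 + 18))*(-46) = (-6 + (½)*(-3)*39)*(-46) = (-6 - 117/2)*(-46) = -129/2*(-46) = 2967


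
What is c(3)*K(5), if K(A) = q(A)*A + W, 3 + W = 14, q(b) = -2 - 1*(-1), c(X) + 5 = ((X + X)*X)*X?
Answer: 294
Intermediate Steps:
c(X) = -5 + 2*X**3 (c(X) = -5 + ((X + X)*X)*X = -5 + ((2*X)*X)*X = -5 + (2*X**2)*X = -5 + 2*X**3)
q(b) = -1 (q(b) = -2 + 1 = -1)
W = 11 (W = -3 + 14 = 11)
K(A) = 11 - A (K(A) = -A + 11 = 11 - A)
c(3)*K(5) = (-5 + 2*3**3)*(11 - 1*5) = (-5 + 2*27)*(11 - 5) = (-5 + 54)*6 = 49*6 = 294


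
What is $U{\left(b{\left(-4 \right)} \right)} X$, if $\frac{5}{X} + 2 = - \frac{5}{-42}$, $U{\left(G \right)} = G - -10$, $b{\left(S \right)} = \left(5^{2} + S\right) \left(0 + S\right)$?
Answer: $\frac{15540}{79} \approx 196.71$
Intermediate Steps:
$b{\left(S \right)} = S \left(25 + S\right)$ ($b{\left(S \right)} = \left(25 + S\right) S = S \left(25 + S\right)$)
$U{\left(G \right)} = 10 + G$ ($U{\left(G \right)} = G + 10 = 10 + G$)
$X = - \frac{210}{79}$ ($X = \frac{5}{-2 - \frac{5}{-42}} = \frac{5}{-2 - - \frac{5}{42}} = \frac{5}{-2 + \frac{5}{42}} = \frac{5}{- \frac{79}{42}} = 5 \left(- \frac{42}{79}\right) = - \frac{210}{79} \approx -2.6582$)
$U{\left(b{\left(-4 \right)} \right)} X = \left(10 - 4 \left(25 - 4\right)\right) \left(- \frac{210}{79}\right) = \left(10 - 84\right) \left(- \frac{210}{79}\right) = \left(-74\right) \left(- \frac{210}{79}\right) = \frac{15540}{79}$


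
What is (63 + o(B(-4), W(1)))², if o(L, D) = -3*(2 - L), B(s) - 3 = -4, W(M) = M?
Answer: 2916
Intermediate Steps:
B(s) = -1 (B(s) = 3 - 4 = -1)
o(L, D) = -6 + 3*L
(63 + o(B(-4), W(1)))² = (63 + (-6 + 3*(-1)))² = (63 + (-6 - 3))² = (63 - 9)² = 54² = 2916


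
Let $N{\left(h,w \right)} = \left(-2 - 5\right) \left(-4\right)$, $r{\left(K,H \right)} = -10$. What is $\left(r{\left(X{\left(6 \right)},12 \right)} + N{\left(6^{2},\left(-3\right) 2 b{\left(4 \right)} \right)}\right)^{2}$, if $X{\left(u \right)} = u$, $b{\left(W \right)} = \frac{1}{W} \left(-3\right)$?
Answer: $324$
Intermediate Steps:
$b{\left(W \right)} = - \frac{3}{W}$
$N{\left(h,w \right)} = 28$ ($N{\left(h,w \right)} = \left(-7\right) \left(-4\right) = 28$)
$\left(r{\left(X{\left(6 \right)},12 \right)} + N{\left(6^{2},\left(-3\right) 2 b{\left(4 \right)} \right)}\right)^{2} = \left(-10 + 28\right)^{2} = 18^{2} = 324$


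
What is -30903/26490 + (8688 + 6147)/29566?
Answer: -43391579/65266945 ≈ -0.66483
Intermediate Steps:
-30903/26490 + (8688 + 6147)/29566 = -30903*1/26490 + 14835*(1/29566) = -10301/8830 + 14835/29566 = -43391579/65266945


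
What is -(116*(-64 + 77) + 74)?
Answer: -1582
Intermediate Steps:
-(116*(-64 + 77) + 74) = -(116*13 + 74) = -(1508 + 74) = -1*1582 = -1582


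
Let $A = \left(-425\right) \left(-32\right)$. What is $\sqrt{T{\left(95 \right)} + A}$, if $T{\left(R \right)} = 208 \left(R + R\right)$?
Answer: $8 \sqrt{830} \approx 230.48$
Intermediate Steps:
$T{\left(R \right)} = 416 R$ ($T{\left(R \right)} = 208 \cdot 2 R = 416 R$)
$A = 13600$
$\sqrt{T{\left(95 \right)} + A} = \sqrt{416 \cdot 95 + 13600} = \sqrt{39520 + 13600} = \sqrt{53120} = 8 \sqrt{830}$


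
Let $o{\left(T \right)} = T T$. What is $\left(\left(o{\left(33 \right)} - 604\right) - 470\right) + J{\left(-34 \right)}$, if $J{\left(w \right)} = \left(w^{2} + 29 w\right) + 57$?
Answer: $242$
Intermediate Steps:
$o{\left(T \right)} = T^{2}$
$J{\left(w \right)} = 57 + w^{2} + 29 w$
$\left(\left(o{\left(33 \right)} - 604\right) - 470\right) + J{\left(-34 \right)} = \left(\left(33^{2} - 604\right) - 470\right) + \left(57 + \left(-34\right)^{2} + 29 \left(-34\right)\right) = \left(\left(1089 - 604\right) - 470\right) + \left(57 + 1156 - 986\right) = \left(485 - 470\right) + 227 = 15 + 227 = 242$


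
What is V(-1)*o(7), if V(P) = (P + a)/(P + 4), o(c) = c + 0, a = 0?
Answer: -7/3 ≈ -2.3333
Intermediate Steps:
o(c) = c
V(P) = P/(4 + P) (V(P) = (P + 0)/(P + 4) = P/(4 + P))
V(-1)*o(7) = -1/(4 - 1)*7 = -1/3*7 = -1*⅓*7 = -⅓*7 = -7/3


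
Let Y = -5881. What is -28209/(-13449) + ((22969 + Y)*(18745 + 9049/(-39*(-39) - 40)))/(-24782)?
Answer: -1063509959203675/82267851293 ≈ -12927.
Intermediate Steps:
-28209/(-13449) + ((22969 + Y)*(18745 + 9049/(-39*(-39) - 40)))/(-24782) = -28209/(-13449) + ((22969 - 5881)*(18745 + 9049/(-39*(-39) - 40)))/(-24782) = -28209*(-1/13449) + (17088*(18745 + 9049/(1521 - 40)))*(-1/24782) = 9403/4483 + (17088*(18745 + 9049/1481))*(-1/24782) = 9403/4483 + (17088*(27770394/1481))*(-1/24782) = 9403/4483 + (474540492672/1481)*(-1/24782) = 9403/4483 - 237270246336/18351071 = -1063509959203675/82267851293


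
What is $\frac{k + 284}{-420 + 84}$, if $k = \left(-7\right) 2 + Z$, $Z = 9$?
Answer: $- \frac{93}{112} \approx -0.83036$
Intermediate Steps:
$k = -5$ ($k = \left(-7\right) 2 + 9 = -14 + 9 = -5$)
$\frac{k + 284}{-420 + 84} = \frac{-5 + 284}{-420 + 84} = \frac{279}{-336} = 279 \left(- \frac{1}{336}\right) = - \frac{93}{112}$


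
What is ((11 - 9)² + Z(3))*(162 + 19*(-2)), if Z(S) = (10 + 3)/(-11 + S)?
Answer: 589/2 ≈ 294.50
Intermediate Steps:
Z(S) = 13/(-11 + S)
((11 - 9)² + Z(3))*(162 + 19*(-2)) = ((11 - 9)² + 13/(-11 + 3))*(162 + 19*(-2)) = (2² + 13/(-8))*(162 - 38) = (4 + 13*(-⅛))*124 = (4 - 13/8)*124 = (19/8)*124 = 589/2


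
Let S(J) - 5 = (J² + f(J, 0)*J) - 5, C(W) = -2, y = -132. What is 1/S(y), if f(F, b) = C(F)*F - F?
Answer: -1/34848 ≈ -2.8696e-5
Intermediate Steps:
f(F, b) = -3*F (f(F, b) = -2*F - F = -3*F)
S(J) = -2*J² (S(J) = 5 + ((J² + (-3*J)*J) - 5) = 5 + ((J² - 3*J²) - 5) = 5 + (-2*J² - 5) = 5 + (-5 - 2*J²) = -2*J²)
1/S(y) = 1/(-2*(-132)²) = 1/(-2*17424) = 1/(-34848) = -1/34848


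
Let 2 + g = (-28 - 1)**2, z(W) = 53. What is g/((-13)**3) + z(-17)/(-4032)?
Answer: -3499289/8858304 ≈ -0.39503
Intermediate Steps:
g = 839 (g = -2 + (-28 - 1)**2 = -2 + (-29)**2 = -2 + 841 = 839)
g/((-13)**3) + z(-17)/(-4032) = 839/((-13)**3) + 53/(-4032) = 839/(-2197) + 53*(-1/4032) = 839*(-1/2197) - 53/4032 = -839/2197 - 53/4032 = -3499289/8858304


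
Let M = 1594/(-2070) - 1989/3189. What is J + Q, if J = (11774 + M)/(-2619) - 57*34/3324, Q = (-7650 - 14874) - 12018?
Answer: -55148054915185661/1596316039830 ≈ -34547.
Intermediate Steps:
M = -1533416/1100205 (M = 1594*(-1/2070) - 1989*1/3189 = -797/1035 - 663/1063 = -1533416/1100205 ≈ -1.3938)
Q = -34542 (Q = -22524 - 12018 = -34542)
J = -8106267377801/1596316039830 (J = (11774 - 1533416/1100205)/(-2619) - 57*34/3324 = (12952280254/1100205)*(-1/2619) - 1938*1/3324 = -12952280254/2881436895 - 323/554 = -8106267377801/1596316039830 ≈ -5.0781)
J + Q = -8106267377801/1596316039830 - 34542 = -55148054915185661/1596316039830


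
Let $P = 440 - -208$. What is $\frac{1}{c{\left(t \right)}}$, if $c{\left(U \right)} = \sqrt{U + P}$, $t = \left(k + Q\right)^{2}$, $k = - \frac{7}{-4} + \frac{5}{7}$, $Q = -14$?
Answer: $\frac{28 \sqrt{612361}}{612361} \approx 0.035781$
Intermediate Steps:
$k = \frac{69}{28}$ ($k = \left(-7\right) \left(- \frac{1}{4}\right) + 5 \cdot \frac{1}{7} = \frac{7}{4} + \frac{5}{7} = \frac{69}{28} \approx 2.4643$)
$P = 648$ ($P = 440 + 208 = 648$)
$t = \frac{104329}{784}$ ($t = \left(\frac{69}{28} - 14\right)^{2} = \left(- \frac{323}{28}\right)^{2} = \frac{104329}{784} \approx 133.07$)
$c{\left(U \right)} = \sqrt{648 + U}$ ($c{\left(U \right)} = \sqrt{U + 648} = \sqrt{648 + U}$)
$\frac{1}{c{\left(t \right)}} = \frac{1}{\sqrt{648 + \frac{104329}{784}}} = \frac{1}{\sqrt{\frac{612361}{784}}} = \frac{1}{\frac{1}{28} \sqrt{612361}} = \frac{28 \sqrt{612361}}{612361}$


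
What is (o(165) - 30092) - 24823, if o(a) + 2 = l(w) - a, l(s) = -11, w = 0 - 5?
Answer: -55093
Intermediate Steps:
w = -5
o(a) = -13 - a (o(a) = -2 + (-11 - a) = -13 - a)
(o(165) - 30092) - 24823 = ((-13 - 1*165) - 30092) - 24823 = ((-13 - 165) - 30092) - 24823 = (-178 - 30092) - 24823 = -30270 - 24823 = -55093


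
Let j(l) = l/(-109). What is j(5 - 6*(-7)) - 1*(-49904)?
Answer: 5439489/109 ≈ 49904.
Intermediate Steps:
j(l) = -l/109 (j(l) = l*(-1/109) = -l/109)
j(5 - 6*(-7)) - 1*(-49904) = -(5 - 6*(-7))/109 - 1*(-49904) = -(5 + 42)/109 + 49904 = -1/109*47 + 49904 = -47/109 + 49904 = 5439489/109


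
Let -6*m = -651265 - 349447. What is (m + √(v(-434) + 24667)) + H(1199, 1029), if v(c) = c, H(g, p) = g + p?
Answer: 507040/3 + √24233 ≈ 1.6917e+5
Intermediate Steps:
m = 500356/3 (m = -(-651265 - 349447)/6 = -⅙*(-1000712) = 500356/3 ≈ 1.6679e+5)
(m + √(v(-434) + 24667)) + H(1199, 1029) = (500356/3 + √(-434 + 24667)) + (1199 + 1029) = (500356/3 + √24233) + 2228 = 507040/3 + √24233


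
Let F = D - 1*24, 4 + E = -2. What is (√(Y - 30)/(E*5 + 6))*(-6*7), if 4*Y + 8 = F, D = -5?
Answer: 7*I*√157/8 ≈ 10.964*I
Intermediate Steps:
E = -6 (E = -4 - 2 = -6)
F = -29 (F = -5 - 1*24 = -5 - 24 = -29)
Y = -37/4 (Y = -2 + (¼)*(-29) = -2 - 29/4 = -37/4 ≈ -9.2500)
(√(Y - 30)/(E*5 + 6))*(-6*7) = (√(-37/4 - 30)/(-6*5 + 6))*(-6*7) = (√(-157/4)/(-30 + 6))*(-42) = ((I*√157/2)/(-24))*(-42) = ((I*√157/2)*(-1/24))*(-42) = -I*√157/48*(-42) = 7*I*√157/8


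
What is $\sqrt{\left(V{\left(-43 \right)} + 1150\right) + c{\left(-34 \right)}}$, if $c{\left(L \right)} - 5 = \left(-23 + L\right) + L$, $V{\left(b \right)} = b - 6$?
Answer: $\sqrt{1015} \approx 31.859$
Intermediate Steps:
$V{\left(b \right)} = -6 + b$ ($V{\left(b \right)} = b - 6 = -6 + b$)
$c{\left(L \right)} = -18 + 2 L$ ($c{\left(L \right)} = 5 + \left(\left(-23 + L\right) + L\right) = 5 + \left(-23 + 2 L\right) = -18 + 2 L$)
$\sqrt{\left(V{\left(-43 \right)} + 1150\right) + c{\left(-34 \right)}} = \sqrt{\left(\left(-6 - 43\right) + 1150\right) + \left(-18 + 2 \left(-34\right)\right)} = \sqrt{\left(-49 + 1150\right) - 86} = \sqrt{1101 - 86} = \sqrt{1015}$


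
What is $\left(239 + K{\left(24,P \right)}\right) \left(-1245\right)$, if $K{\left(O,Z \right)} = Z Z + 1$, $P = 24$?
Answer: $-1015920$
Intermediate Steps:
$K{\left(O,Z \right)} = 1 + Z^{2}$ ($K{\left(O,Z \right)} = Z^{2} + 1 = 1 + Z^{2}$)
$\left(239 + K{\left(24,P \right)}\right) \left(-1245\right) = \left(239 + \left(1 + 24^{2}\right)\right) \left(-1245\right) = \left(239 + \left(1 + 576\right)\right) \left(-1245\right) = \left(239 + 577\right) \left(-1245\right) = 816 \left(-1245\right) = -1015920$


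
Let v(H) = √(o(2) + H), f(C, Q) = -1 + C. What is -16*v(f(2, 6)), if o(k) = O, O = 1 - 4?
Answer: -16*I*√2 ≈ -22.627*I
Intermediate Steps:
O = -3
o(k) = -3
v(H) = √(-3 + H)
-16*v(f(2, 6)) = -16*√(-3 + (-1 + 2)) = -16*√(-3 + 1) = -16*I*√2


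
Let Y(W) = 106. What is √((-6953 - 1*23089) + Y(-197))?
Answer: 4*I*√1871 ≈ 173.02*I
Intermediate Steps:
√((-6953 - 1*23089) + Y(-197)) = √((-6953 - 1*23089) + 106) = √((-6953 - 23089) + 106) = √(-30042 + 106) = √(-29936) = 4*I*√1871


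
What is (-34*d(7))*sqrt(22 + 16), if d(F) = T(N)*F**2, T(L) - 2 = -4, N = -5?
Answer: 3332*sqrt(38) ≈ 20540.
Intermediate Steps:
T(L) = -2 (T(L) = 2 - 4 = -2)
d(F) = -2*F**2
(-34*d(7))*sqrt(22 + 16) = (-(-68)*7**2)*sqrt(22 + 16) = (-(-68)*49)*sqrt(38) = (-34*(-98))*sqrt(38) = 3332*sqrt(38)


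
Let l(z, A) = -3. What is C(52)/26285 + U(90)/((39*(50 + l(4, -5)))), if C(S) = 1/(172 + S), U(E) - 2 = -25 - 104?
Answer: -747753847/10792410720 ≈ -0.069285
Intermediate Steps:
U(E) = -127 (U(E) = 2 + (-25 - 104) = 2 - 129 = -127)
C(52)/26285 + U(90)/((39*(50 + l(4, -5)))) = 1/((172 + 52)*26285) - 127*1/(39*(50 - 3)) = (1/26285)/224 - 127/(39*47) = (1/224)*(1/26285) - 127/1833 = 1/5887840 - 127*1/1833 = 1/5887840 - 127/1833 = -747753847/10792410720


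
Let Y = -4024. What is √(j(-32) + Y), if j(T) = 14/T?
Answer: I*√64391/4 ≈ 63.438*I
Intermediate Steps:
√(j(-32) + Y) = √(14/(-32) - 4024) = √(14*(-1/32) - 4024) = √(-7/16 - 4024) = √(-64391/16) = I*√64391/4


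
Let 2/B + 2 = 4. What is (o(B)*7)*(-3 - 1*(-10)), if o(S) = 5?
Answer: 245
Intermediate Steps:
B = 1 (B = 2/(-2 + 4) = 2/2 = 2*(½) = 1)
(o(B)*7)*(-3 - 1*(-10)) = (5*7)*(-3 - 1*(-10)) = 35*(-3 + 10) = 35*7 = 245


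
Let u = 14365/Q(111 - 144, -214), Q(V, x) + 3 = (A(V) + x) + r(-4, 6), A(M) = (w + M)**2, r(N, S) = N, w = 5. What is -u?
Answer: -14365/563 ≈ -25.515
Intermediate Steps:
A(M) = (5 + M)**2
Q(V, x) = -7 + x + (5 + V)**2 (Q(V, x) = -3 + (((5 + V)**2 + x) - 4) = -3 + ((x + (5 + V)**2) - 4) = -3 + (-4 + x + (5 + V)**2) = -7 + x + (5 + V)**2)
u = 14365/563 (u = 14365/(-7 - 214 + (5 + (111 - 144))**2) = 14365/(-7 - 214 + (5 - 33)**2) = 14365/(-7 - 214 + (-28)**2) = 14365/(-7 - 214 + 784) = 14365/563 ≈ 25.515)
-u = -1*14365/563 = -14365/563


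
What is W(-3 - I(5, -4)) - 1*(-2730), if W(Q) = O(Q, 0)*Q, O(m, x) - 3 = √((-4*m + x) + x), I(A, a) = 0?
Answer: 2721 - 6*√3 ≈ 2710.6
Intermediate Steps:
O(m, x) = 3 + √(-4*m + 2*x) (O(m, x) = 3 + √((-4*m + x) + x) = 3 + √((x - 4*m) + x) = 3 + √(-4*m + 2*x))
W(Q) = Q*(3 + 2*√(-Q)) (W(Q) = (3 + √(-4*Q + 2*0))*Q = (3 + √(-4*Q + 0))*Q = (3 + √(-4*Q))*Q = (3 + 2*√(-Q))*Q = Q*(3 + 2*√(-Q)))
W(-3 - I(5, -4)) - 1*(-2730) = (-3 - 1*0)*(3 + 2*√(-(-3 - 1*0))) - 1*(-2730) = (-3 + 0)*(3 + 2*√(-(-3 + 0))) + 2730 = -3*(3 + 2*√(-1*(-3))) + 2730 = -3*(3 + 2*√3) + 2730 = (-9 - 6*√3) + 2730 = 2721 - 6*√3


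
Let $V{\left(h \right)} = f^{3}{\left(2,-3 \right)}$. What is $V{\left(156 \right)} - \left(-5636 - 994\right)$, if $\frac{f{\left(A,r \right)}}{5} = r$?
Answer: $3255$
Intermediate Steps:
$f{\left(A,r \right)} = 5 r$
$V{\left(h \right)} = -3375$ ($V{\left(h \right)} = \left(5 \left(-3\right)\right)^{3} = \left(-15\right)^{3} = -3375$)
$V{\left(156 \right)} - \left(-5636 - 994\right) = -3375 - \left(-5636 - 994\right) = -3375 - -6630 = -3375 + 6630 = 3255$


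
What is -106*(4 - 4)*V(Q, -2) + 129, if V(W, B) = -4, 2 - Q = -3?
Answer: 129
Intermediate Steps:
Q = 5 (Q = 2 - 1*(-3) = 2 + 3 = 5)
-106*(4 - 4)*V(Q, -2) + 129 = -106*(4 - 4)*(-4) + 129 = -0*(-4) + 129 = -106*0 + 129 = 0 + 129 = 129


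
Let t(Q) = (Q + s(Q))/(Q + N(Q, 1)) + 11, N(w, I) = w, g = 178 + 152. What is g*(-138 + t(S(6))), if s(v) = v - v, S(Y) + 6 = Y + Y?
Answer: -41745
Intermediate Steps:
g = 330
S(Y) = -6 + 2*Y (S(Y) = -6 + (Y + Y) = -6 + 2*Y)
s(v) = 0
t(Q) = 23/2 (t(Q) = (Q + 0)/(Q + Q) + 11 = Q/((2*Q)) + 11 = Q*(1/(2*Q)) + 11 = 1/2 + 11 = 23/2)
g*(-138 + t(S(6))) = 330*(-138 + 23/2) = 330*(-253/2) = -41745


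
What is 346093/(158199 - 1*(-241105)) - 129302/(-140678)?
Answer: 50159238431/28086644056 ≈ 1.7859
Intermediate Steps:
346093/(158199 - 1*(-241105)) - 129302/(-140678) = 346093/(158199 + 241105) - 129302*(-1/140678) = 346093/399304 + 64651/70339 = 50159238431/28086644056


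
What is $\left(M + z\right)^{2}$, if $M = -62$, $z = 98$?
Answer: $1296$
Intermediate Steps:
$\left(M + z\right)^{2} = \left(-62 + 98\right)^{2} = 36^{2} = 1296$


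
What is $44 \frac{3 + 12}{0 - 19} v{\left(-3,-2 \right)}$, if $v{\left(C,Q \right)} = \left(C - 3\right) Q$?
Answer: $- \frac{7920}{19} \approx -416.84$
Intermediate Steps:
$v{\left(C,Q \right)} = Q \left(-3 + C\right)$ ($v{\left(C,Q \right)} = \left(-3 + C\right) Q = Q \left(-3 + C\right)$)
$44 \frac{3 + 12}{0 - 19} v{\left(-3,-2 \right)} = 44 \frac{3 + 12}{0 - 19} \left(- 2 \left(-3 - 3\right)\right) = 44 \frac{15}{-19} \left(\left(-2\right) \left(-6\right)\right) = 44 \cdot 15 \left(- \frac{1}{19}\right) 12 = 44 \left(- \frac{15}{19}\right) 12 = \left(- \frac{660}{19}\right) 12 = - \frac{7920}{19}$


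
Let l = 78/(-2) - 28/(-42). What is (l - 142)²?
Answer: 292681/9 ≈ 32520.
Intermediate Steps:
l = -115/3 (l = 78*(-½) - 28*(-1/42) = -39 + ⅔ = -115/3 ≈ -38.333)
(l - 142)² = (-115/3 - 142)² = (-541/3)² = 292681/9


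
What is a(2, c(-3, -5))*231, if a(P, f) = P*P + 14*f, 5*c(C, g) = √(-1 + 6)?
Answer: 924 + 3234*√5/5 ≈ 2370.3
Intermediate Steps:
c(C, g) = √5/5 (c(C, g) = √(-1 + 6)/5 = √5/5)
a(P, f) = P² + 14*f
a(2, c(-3, -5))*231 = (2² + 14*(√5/5))*231 = (4 + 14*√5/5)*231 = 924 + 3234*√5/5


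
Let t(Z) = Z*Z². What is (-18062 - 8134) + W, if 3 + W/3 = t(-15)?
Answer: -36330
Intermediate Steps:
t(Z) = Z³
W = -10134 (W = -9 + 3*(-15)³ = -9 + 3*(-3375) = -9 - 10125 = -10134)
(-18062 - 8134) + W = (-18062 - 8134) - 10134 = -26196 - 10134 = -36330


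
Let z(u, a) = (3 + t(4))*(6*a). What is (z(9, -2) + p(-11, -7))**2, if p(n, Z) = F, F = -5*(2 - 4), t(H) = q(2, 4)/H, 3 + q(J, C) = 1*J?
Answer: 529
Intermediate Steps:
q(J, C) = -3 + J (q(J, C) = -3 + 1*J = -3 + J)
t(H) = -1/H (t(H) = (-3 + 2)/H = -1/H)
F = 10 (F = -5*(-2) = 10)
z(u, a) = 33*a/2 (z(u, a) = (3 - 1/4)*(6*a) = 11*(6*a)/4 = 33*a/2)
p(n, Z) = 10
(z(9, -2) + p(-11, -7))**2 = ((33/2)*(-2) + 10)**2 = (-33 + 10)**2 = (-23)**2 = 529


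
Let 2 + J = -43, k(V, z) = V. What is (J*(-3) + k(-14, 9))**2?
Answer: 14641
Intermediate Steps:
J = -45 (J = -2 - 43 = -45)
(J*(-3) + k(-14, 9))**2 = (-45*(-3) - 14)**2 = (135 - 14)**2 = 121**2 = 14641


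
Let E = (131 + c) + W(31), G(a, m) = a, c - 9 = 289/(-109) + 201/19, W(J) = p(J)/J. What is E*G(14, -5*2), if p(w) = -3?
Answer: 132872390/64201 ≈ 2069.6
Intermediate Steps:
W(J) = -3/J
c = 35057/2071 (c = 9 + (289/(-109) + 201/19) = 9 + (289*(-1/109) + 201*(1/19)) = 9 + (-289/109 + 201/19) = 9 + 16418/2071 = 35057/2071 ≈ 16.928)
E = 9490885/64201 (E = (131 + 35057/2071) - 3/31 = 306358/2071 - 3*1/31 = 306358/2071 - 3/31 = 9490885/64201 ≈ 147.83)
E*G(14, -5*2) = (9490885/64201)*14 = 132872390/64201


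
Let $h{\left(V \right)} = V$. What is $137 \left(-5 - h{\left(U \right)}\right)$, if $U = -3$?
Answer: $-274$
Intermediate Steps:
$137 \left(-5 - h{\left(U \right)}\right) = 137 \left(-5 - -3\right) = 137 \left(-5 + 3\right) = 137 \left(-2\right) = -274$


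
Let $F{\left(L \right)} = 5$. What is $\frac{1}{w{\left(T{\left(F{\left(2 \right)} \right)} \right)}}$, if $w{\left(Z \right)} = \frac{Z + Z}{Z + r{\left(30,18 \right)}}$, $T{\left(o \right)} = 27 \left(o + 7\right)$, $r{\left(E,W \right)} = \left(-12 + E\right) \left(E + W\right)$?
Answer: $\frac{11}{6} \approx 1.8333$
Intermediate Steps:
$T{\left(o \right)} = 189 + 27 o$ ($T{\left(o \right)} = 27 \left(7 + o\right) = 189 + 27 o$)
$w{\left(Z \right)} = \frac{2 Z}{864 + Z}$ ($w{\left(Z \right)} = \frac{Z + Z}{Z + \left(30^{2} - 360 - 216 + 30 \cdot 18\right)} = \frac{2 Z}{Z + \left(900 - 360 - 216 + 540\right)} = \frac{2 Z}{Z + 864} = \frac{2 Z}{864 + Z}$)
$\frac{1}{w{\left(T{\left(F{\left(2 \right)} \right)} \right)}} = \frac{1}{2 \left(189 + 27 \cdot 5\right) \frac{1}{864 + \left(189 + 27 \cdot 5\right)}} = \frac{1}{2 \left(189 + 135\right) \frac{1}{864 + \left(189 + 135\right)}} = \frac{1}{2 \cdot 324 \frac{1}{864 + 324}} = \frac{1}{2 \cdot 324 \cdot \frac{1}{1188}} = \frac{1}{\frac{6}{11}} = \frac{11}{6}$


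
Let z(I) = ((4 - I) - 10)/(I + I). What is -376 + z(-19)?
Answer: -14301/38 ≈ -376.34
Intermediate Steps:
z(I) = (-6 - I)/(2*I) (z(I) = (-6 - I)/((2*I)) = (-6 - I)*(1/(2*I)) = (-6 - I)/(2*I))
-376 + z(-19) = -376 + (1/2)*(-6 - 1*(-19))/(-19) = -376 + (1/2)*(-1/19)*(-6 + 19) = -376 + (1/2)*(-1/19)*13 = -376 - 13/38 = -14301/38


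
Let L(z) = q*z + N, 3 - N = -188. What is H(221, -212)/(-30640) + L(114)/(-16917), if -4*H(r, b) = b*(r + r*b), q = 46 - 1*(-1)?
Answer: 41639379871/518336880 ≈ 80.333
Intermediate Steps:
N = 191 (N = 3 - 1*(-188) = 3 + 188 = 191)
q = 47 (q = 46 + 1 = 47)
H(r, b) = -b*(r + b*r)/4 (H(r, b) = -b*(r + r*b)/4 = -b*(r + b*r)/4)
L(z) = 191 + 47*z (L(z) = 47*z + 191 = 191 + 47*z)
H(221, -212)/(-30640) + L(114)/(-16917) = -¼*(-212)*221*(1 - 212)/(-30640) + (191 + 47*114)/(-16917) = -¼*(-212)*221*(-211)*(-1/30640) + (191 + 5358)*(-1/16917) = -2471443*(-1/30640) + 5549*(-1/16917) = 2471443/30640 - 5549/16917 = 41639379871/518336880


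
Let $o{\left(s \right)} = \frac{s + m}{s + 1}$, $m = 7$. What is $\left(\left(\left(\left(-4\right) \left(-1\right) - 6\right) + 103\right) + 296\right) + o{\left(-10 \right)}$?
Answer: $\frac{1192}{3} \approx 397.33$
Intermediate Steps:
$o{\left(s \right)} = \frac{7 + s}{1 + s}$ ($o{\left(s \right)} = \frac{s + 7}{s + 1} = \frac{7 + s}{1 + s}$)
$\left(\left(\left(\left(-4\right) \left(-1\right) - 6\right) + 103\right) + 296\right) + o{\left(-10 \right)} = \left(\left(\left(\left(-4\right) \left(-1\right) - 6\right) + 103\right) + 296\right) + \frac{7 - 10}{1 - 10} = \left(\left(\left(4 - 6\right) + 103\right) + 296\right) + \frac{1}{-9} \left(-3\right) = \left(\left(-2 + 103\right) + 296\right) - - \frac{1}{3} = \left(101 + 296\right) + \frac{1}{3} = 397 + \frac{1}{3} = \frac{1192}{3}$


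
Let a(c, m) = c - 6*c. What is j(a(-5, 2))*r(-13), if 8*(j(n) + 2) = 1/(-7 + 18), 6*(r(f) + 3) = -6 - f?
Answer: 175/48 ≈ 3.6458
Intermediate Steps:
r(f) = -4 - f/6 (r(f) = -3 + (-6 - f)/6 = -3 + (-1 - f/6) = -4 - f/6)
a(c, m) = -5*c (a(c, m) = c - 6*c = -5*c)
j(n) = -175/88 (j(n) = -2 + 1/(8*(-7 + 18)) = -2 + (⅛)/11 = -2 + (⅛)*(1/11) = -2 + 1/88 = -175/88)
j(a(-5, 2))*r(-13) = -175*(-4 - ⅙*(-13))/88 = -175*(-4 + 13/6)/88 = -175/88*(-11/6) = 175/48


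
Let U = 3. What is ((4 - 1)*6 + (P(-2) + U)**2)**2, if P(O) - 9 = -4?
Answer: 6724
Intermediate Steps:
P(O) = 5 (P(O) = 9 - 4 = 5)
((4 - 1)*6 + (P(-2) + U)**2)**2 = ((4 - 1)*6 + (5 + 3)**2)**2 = (3*6 + 8**2)**2 = (18 + 64)**2 = 82**2 = 6724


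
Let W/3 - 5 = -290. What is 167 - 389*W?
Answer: 332762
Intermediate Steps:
W = -855 (W = 15 + 3*(-290) = 15 - 870 = -855)
167 - 389*W = 167 - 389*(-855) = 167 + 332595 = 332762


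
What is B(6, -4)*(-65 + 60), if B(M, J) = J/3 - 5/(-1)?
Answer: -55/3 ≈ -18.333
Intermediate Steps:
B(M, J) = 5 + J/3 (B(M, J) = J*(1/3) - 5*(-1) = J/3 + 5 = 5 + J/3)
B(6, -4)*(-65 + 60) = (5 + (1/3)*(-4))*(-65 + 60) = (5 - 4/3)*(-5) = (11/3)*(-5) = -55/3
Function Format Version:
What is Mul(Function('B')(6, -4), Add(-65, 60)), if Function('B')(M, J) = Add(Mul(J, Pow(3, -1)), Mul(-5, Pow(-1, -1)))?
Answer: Rational(-55, 3) ≈ -18.333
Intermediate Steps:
Function('B')(M, J) = Add(5, Mul(Rational(1, 3), J)) (Function('B')(M, J) = Add(Mul(J, Rational(1, 3)), Mul(-5, -1)) = Add(Mul(Rational(1, 3), J), 5) = Add(5, Mul(Rational(1, 3), J)))
Mul(Function('B')(6, -4), Add(-65, 60)) = Mul(Add(5, Mul(Rational(1, 3), -4)), Add(-65, 60)) = Mul(Add(5, Rational(-4, 3)), -5) = Mul(Rational(11, 3), -5) = Rational(-55, 3)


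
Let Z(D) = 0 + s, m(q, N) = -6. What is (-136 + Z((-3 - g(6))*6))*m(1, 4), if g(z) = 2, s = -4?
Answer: 840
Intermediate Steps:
Z(D) = -4 (Z(D) = 0 - 4 = -4)
(-136 + Z((-3 - g(6))*6))*m(1, 4) = (-136 - 4)*(-6) = -140*(-6) = 840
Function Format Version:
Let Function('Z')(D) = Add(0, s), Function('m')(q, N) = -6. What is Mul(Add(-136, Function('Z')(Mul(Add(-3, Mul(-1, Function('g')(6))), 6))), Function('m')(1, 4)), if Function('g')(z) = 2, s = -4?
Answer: 840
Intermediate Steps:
Function('Z')(D) = -4 (Function('Z')(D) = Add(0, -4) = -4)
Mul(Add(-136, Function('Z')(Mul(Add(-3, Mul(-1, Function('g')(6))), 6))), Function('m')(1, 4)) = Mul(Add(-136, -4), -6) = Mul(-140, -6) = 840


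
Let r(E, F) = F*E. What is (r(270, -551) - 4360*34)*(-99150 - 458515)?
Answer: 165632081650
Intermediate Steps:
r(E, F) = E*F
(r(270, -551) - 4360*34)*(-99150 - 458515) = (270*(-551) - 4360*34)*(-99150 - 458515) = (-148770 - 148240)*(-557665) = -297010*(-557665) = 165632081650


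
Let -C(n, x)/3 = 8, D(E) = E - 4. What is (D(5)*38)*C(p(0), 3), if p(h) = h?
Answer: -912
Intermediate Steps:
D(E) = -4 + E
C(n, x) = -24 (C(n, x) = -3*8 = -24)
(D(5)*38)*C(p(0), 3) = ((-4 + 5)*38)*(-24) = (1*38)*(-24) = 38*(-24) = -912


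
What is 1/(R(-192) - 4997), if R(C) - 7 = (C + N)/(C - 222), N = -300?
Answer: -69/344228 ≈ -0.00020045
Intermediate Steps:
R(C) = 7 + (-300 + C)/(-222 + C) (R(C) = 7 + (C - 300)/(C - 222) = 7 + (-300 + C)/(-222 + C))
1/(R(-192) - 4997) = 1/(2*(-927 + 4*(-192))/(-222 - 192) - 4997) = 1/(2*(-927 - 768)/(-414) - 4997) = 1/(2*(-1/414)*(-1695) - 4997) = 1/(565/69 - 4997) = 1/(-344228/69) = -69/344228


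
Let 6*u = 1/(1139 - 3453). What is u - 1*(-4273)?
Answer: 59326331/13884 ≈ 4273.0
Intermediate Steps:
u = -1/13884 (u = 1/(6*(1139 - 3453)) = (⅙)/(-2314) = (⅙)*(-1/2314) = -1/13884 ≈ -7.2025e-5)
u - 1*(-4273) = -1/13884 - 1*(-4273) = -1/13884 + 4273 = 59326331/13884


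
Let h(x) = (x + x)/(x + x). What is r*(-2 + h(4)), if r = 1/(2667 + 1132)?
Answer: -1/3799 ≈ -0.00026323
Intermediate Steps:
h(x) = 1 (h(x) = (2*x)/((2*x)) = (2*x)*(1/(2*x)) = 1)
r = 1/3799 ≈ 0.00026323
r*(-2 + h(4)) = (-2 + 1)/3799 = (1/3799)*(-1) = -1/3799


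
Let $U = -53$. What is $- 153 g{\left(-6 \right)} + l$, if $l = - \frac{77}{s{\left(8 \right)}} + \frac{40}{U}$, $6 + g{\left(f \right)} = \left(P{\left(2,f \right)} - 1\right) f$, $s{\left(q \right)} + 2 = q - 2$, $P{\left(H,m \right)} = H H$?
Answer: $\frac{774223}{212} \approx 3652.0$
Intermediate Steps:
$P{\left(H,m \right)} = H^{2}$
$s{\left(q \right)} = -4 + q$ ($s{\left(q \right)} = -2 + \left(q - 2\right) = -2 + \left(-2 + q\right) = -4 + q$)
$g{\left(f \right)} = -6 + 3 f$ ($g{\left(f \right)} = -6 + \left(2^{2} - 1\right) f = -6 + \left(4 - 1\right) f = -6 + 3 f$)
$l = - \frac{4241}{212}$ ($l = - \frac{77}{-4 + 8} + \frac{40}{-53} = - \frac{77}{4} + 40 \left(- \frac{1}{53}\right) = \left(-77\right) \frac{1}{4} - \frac{40}{53} = - \frac{77}{4} - \frac{40}{53} = - \frac{4241}{212} \approx -20.005$)
$- 153 g{\left(-6 \right)} + l = - 153 \left(-6 + 3 \left(-6\right)\right) - \frac{4241}{212} = - 153 \left(-6 - 18\right) - \frac{4241}{212} = \left(-153\right) \left(-24\right) - \frac{4241}{212} = 3672 - \frac{4241}{212} = \frac{774223}{212}$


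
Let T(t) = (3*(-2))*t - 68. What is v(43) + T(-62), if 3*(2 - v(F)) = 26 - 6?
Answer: 898/3 ≈ 299.33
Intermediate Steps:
T(t) = -68 - 6*t (T(t) = -6*t - 68 = -68 - 6*t)
v(F) = -14/3 (v(F) = 2 - (26 - 6)/3 = 2 - ⅓*20 = 2 - 20/3 = -14/3)
v(43) + T(-62) = -14/3 + (-68 - 6*(-62)) = -14/3 + (-68 + 372) = -14/3 + 304 = 898/3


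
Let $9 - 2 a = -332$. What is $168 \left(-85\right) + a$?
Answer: $- \frac{28219}{2} \approx -14110.0$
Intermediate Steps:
$a = \frac{341}{2}$ ($a = \frac{9}{2} - -166 = \frac{9}{2} + 166 = \frac{341}{2} \approx 170.5$)
$168 \left(-85\right) + a = 168 \left(-85\right) + \frac{341}{2} = -14280 + \frac{341}{2} = - \frac{28219}{2}$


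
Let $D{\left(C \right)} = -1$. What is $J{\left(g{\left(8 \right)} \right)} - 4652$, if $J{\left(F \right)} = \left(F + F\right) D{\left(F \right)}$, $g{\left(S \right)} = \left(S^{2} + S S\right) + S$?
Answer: $-4924$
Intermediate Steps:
$g{\left(S \right)} = S + 2 S^{2}$ ($g{\left(S \right)} = \left(S^{2} + S^{2}\right) + S = 2 S^{2} + S = S + 2 S^{2}$)
$J{\left(F \right)} = - 2 F$ ($J{\left(F \right)} = \left(F + F\right) \left(-1\right) = 2 F \left(-1\right) = - 2 F$)
$J{\left(g{\left(8 \right)} \right)} - 4652 = - 2 \cdot 8 \left(1 + 2 \cdot 8\right) - 4652 = - 2 \cdot 8 \left(1 + 16\right) - 4652 = - 2 \cdot 8 \cdot 17 - 4652 = \left(-2\right) 136 - 4652 = -272 - 4652 = -4924$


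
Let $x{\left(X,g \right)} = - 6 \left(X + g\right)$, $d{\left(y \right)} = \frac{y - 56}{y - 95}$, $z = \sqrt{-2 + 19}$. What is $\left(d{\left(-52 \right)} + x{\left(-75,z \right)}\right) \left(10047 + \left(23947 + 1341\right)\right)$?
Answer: $\frac{780408810}{49} - 212010 \sqrt{17} \approx 1.5053 \cdot 10^{7}$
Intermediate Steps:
$z = \sqrt{17} \approx 4.1231$
$d{\left(y \right)} = \frac{-56 + y}{-95 + y}$
$x{\left(X,g \right)} = - 6 X - 6 g$
$\left(d{\left(-52 \right)} + x{\left(-75,z \right)}\right) \left(10047 + \left(23947 + 1341\right)\right) = \left(\frac{-56 - 52}{-95 - 52} - \left(-450 + 6 \sqrt{17}\right)\right) \left(10047 + \left(23947 + 1341\right)\right) = \left(\frac{1}{-147} \left(-108\right) + \left(450 - 6 \sqrt{17}\right)\right) \left(10047 + 25288\right) = \left(\left(- \frac{1}{147}\right) \left(-108\right) + \left(450 - 6 \sqrt{17}\right)\right) 35335 = \left(\frac{36}{49} + \left(450 - 6 \sqrt{17}\right)\right) 35335 = \left(\frac{22086}{49} - 6 \sqrt{17}\right) 35335 = \frac{780408810}{49} - 212010 \sqrt{17}$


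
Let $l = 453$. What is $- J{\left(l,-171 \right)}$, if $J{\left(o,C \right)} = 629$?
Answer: $-629$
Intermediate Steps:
$- J{\left(l,-171 \right)} = \left(-1\right) 629 = -629$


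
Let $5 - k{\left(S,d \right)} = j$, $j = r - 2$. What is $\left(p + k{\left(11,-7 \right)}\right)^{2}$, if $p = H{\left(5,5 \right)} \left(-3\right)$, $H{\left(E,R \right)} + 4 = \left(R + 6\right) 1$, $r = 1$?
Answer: $225$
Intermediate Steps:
$H{\left(E,R \right)} = 2 + R$ ($H{\left(E,R \right)} = -4 + \left(R + 6\right) 1 = -4 + \left(6 + R\right) 1 = -4 + \left(6 + R\right) = 2 + R$)
$j = -1$ ($j = 1 - 2 = -1$)
$k{\left(S,d \right)} = 6$ ($k{\left(S,d \right)} = 5 - -1 = 5 + 1 = 6$)
$p = -21$ ($p = \left(2 + 5\right) \left(-3\right) = 7 \left(-3\right) = -21$)
$\left(p + k{\left(11,-7 \right)}\right)^{2} = \left(-21 + 6\right)^{2} = \left(-15\right)^{2} = 225$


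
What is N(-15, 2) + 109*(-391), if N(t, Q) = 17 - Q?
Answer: -42604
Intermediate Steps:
N(-15, 2) + 109*(-391) = (17 - 1*2) + 109*(-391) = (17 - 2) - 42619 = 15 - 42619 = -42604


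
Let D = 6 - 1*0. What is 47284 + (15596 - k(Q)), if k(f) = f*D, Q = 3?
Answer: 62862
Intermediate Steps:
D = 6 (D = 6 + 0 = 6)
k(f) = 6*f (k(f) = f*6 = 6*f)
47284 + (15596 - k(Q)) = 47284 + (15596 - 6*3) = 47284 + (15596 - 1*18) = 47284 + (15596 - 18) = 47284 + 15578 = 62862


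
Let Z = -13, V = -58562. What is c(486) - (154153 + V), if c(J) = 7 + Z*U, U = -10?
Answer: -95454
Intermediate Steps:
c(J) = 137 (c(J) = 7 - 13*(-10) = 7 + 130 = 137)
c(486) - (154153 + V) = 137 - (154153 - 58562) = 137 - 1*95591 = 137 - 95591 = -95454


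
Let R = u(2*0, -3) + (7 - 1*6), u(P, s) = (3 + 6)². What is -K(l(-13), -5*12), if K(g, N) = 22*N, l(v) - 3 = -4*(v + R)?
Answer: 1320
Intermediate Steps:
u(P, s) = 81 (u(P, s) = 9² = 81)
R = 82 (R = 81 + (7 - 1*6) = 81 + (7 - 6) = 81 + 1 = 82)
l(v) = -325 - 4*v (l(v) = 3 - 4*(v + 82) = 3 - 4*(82 + v) = 3 + (-328 - 4*v) = -325 - 4*v)
-K(l(-13), -5*12) = -22*(-5*12) = -22*(-60) = -1*(-1320) = 1320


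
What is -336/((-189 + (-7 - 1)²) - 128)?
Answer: 336/253 ≈ 1.3281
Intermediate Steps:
-336/((-189 + (-7 - 1)²) - 128) = -336/((-189 + (-8)²) - 128) = -336/((-189 + 64) - 128) = -336/(-125 - 128) = -336/(-253) = -336*(-1/253) = 336/253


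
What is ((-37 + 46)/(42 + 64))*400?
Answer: 1800/53 ≈ 33.962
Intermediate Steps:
((-37 + 46)/(42 + 64))*400 = (9/106)*400 = 1800/53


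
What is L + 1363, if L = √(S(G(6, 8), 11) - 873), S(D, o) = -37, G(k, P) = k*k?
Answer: 1363 + I*√910 ≈ 1363.0 + 30.166*I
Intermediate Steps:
G(k, P) = k²
L = I*√910 (L = √(-37 - 873) = √(-910) = I*√910 ≈ 30.166*I)
L + 1363 = I*√910 + 1363 = 1363 + I*√910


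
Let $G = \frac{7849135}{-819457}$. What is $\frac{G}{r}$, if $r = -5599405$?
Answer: $\frac{224261}{131099189231} \approx 1.7106 \cdot 10^{-6}$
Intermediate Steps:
$G = - \frac{7849135}{819457}$ ($G = 7849135 \left(- \frac{1}{819457}\right) = - \frac{7849135}{819457} \approx -9.5785$)
$\frac{G}{r} = - \frac{7849135}{819457 \left(-5599405\right)} = \left(- \frac{7849135}{819457}\right) \left(- \frac{1}{5599405}\right) = \frac{224261}{131099189231}$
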